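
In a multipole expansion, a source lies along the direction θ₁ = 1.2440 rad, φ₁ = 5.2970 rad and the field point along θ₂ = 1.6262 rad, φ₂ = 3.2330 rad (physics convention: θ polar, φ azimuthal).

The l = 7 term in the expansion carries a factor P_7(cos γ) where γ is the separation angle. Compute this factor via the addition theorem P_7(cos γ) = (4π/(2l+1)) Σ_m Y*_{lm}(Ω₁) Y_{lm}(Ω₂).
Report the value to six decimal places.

Expand P_7 via completeness: Σ_{m} conj(Y_{7,m}) at Ω₁ times Y_{7,m} at Ω₂ —
  [-7]  conj(Y_{7,-7})(Ω₁) = +0.278113-0.198595i ; Y_{7,-7}(Ω₂) = -0.396835+0.295370i ; Δ = -0.051706+0.160956i
  [-6]  conj(Y_{7,-6})(Ω₁) = +0.404689+0.155139i ; Y_{7,-6}(Ω₂) = -0.087600+0.053521i ; Δ = -0.043754+0.008069i
  [-5]  conj(Y_{7,-5})(Ω₁) = +0.020586+0.092693i ; Y_{7,-5}(Ω₂) = +0.313725-0.154278i ; Δ = +0.020759+0.025904i
  [-4]  conj(Y_{7,-4})(Ω₁) = +0.218532-0.226431i ; Y_{7,-4}(Ω₂) = +0.111653-0.042746i ; Δ = +0.014721-0.034623i
  [-3]  conj(Y_{7,-3})(Ω₁) = +0.210943+0.039047i ; Y_{7,-3}(Ω₂) = -0.296718+0.083469i ; Δ = -0.065850+0.006021i
  [-2]  conj(Y_{7,-2})(Ω₁) = -0.091268-0.214926i ; Y_{7,-2}(Ω₂) = -0.124548+0.023026i ; Δ = +0.016316+0.024667i
  [-1]  conj(Y_{7,-1})(Ω₁) = +0.137698-0.208072i ; Y_{7,-1}(Ω₂) = +0.291553-0.026725i ; Δ = +0.034586-0.064344i
  [+0]  conj(Y_{7,0})(Ω₁) = -0.206692-0.000000i ; Y_{7,0}(Ω₂) = +0.128716+0.000000i ; Δ = -0.026605-0.000000i
  [+1]  conj(Y_{7,1})(Ω₁) = -0.137698-0.208072i ; Y_{7,1}(Ω₂) = -0.291553-0.026725i ; Δ = +0.034586+0.064344i
  [+2]  conj(Y_{7,2})(Ω₁) = -0.091268+0.214926i ; Y_{7,2}(Ω₂) = -0.124548-0.023026i ; Δ = +0.016316-0.024667i
  [+3]  conj(Y_{7,3})(Ω₁) = -0.210943+0.039047i ; Y_{7,3}(Ω₂) = +0.296718+0.083469i ; Δ = -0.065850-0.006021i
  [+4]  conj(Y_{7,4})(Ω₁) = +0.218532+0.226431i ; Y_{7,4}(Ω₂) = +0.111653+0.042746i ; Δ = +0.014721+0.034623i
  [+5]  conj(Y_{7,5})(Ω₁) = -0.020586+0.092693i ; Y_{7,5}(Ω₂) = -0.313725-0.154278i ; Δ = +0.020759-0.025904i
  [+6]  conj(Y_{7,6})(Ω₁) = +0.404689-0.155139i ; Y_{7,6}(Ω₂) = -0.087600-0.053521i ; Δ = -0.043754-0.008069i
  [+7]  conj(Y_{7,7})(Ω₁) = -0.278113-0.198595i ; Y_{7,7}(Ω₂) = +0.396835+0.295370i ; Δ = -0.051706-0.160956i
Total Σ_m = -0.176462+0.000000i. Multiply by 0.837758: -0.147832+0.000000i. P_7(cos γ) = -0.147832

-0.147832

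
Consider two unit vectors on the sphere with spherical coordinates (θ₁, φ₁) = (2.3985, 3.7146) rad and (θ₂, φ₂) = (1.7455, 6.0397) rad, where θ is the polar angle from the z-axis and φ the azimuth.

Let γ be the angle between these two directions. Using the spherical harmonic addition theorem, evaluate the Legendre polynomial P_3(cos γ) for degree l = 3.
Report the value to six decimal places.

Expand P_3 via completeness: Σ_{m} conj(Y_{3,m}) at Ω₁ times Y_{3,m} at Ω₂ —
  m=-3: Y*=0.01908 - 0.12780j  Y=0.29680 + 0.26586j  product 0.03964 - 0.03286j
  m=-2: Y*=-0.14197 - 0.31387j  Y=-0.15225 - 0.08061j  product -0.00369 + 0.05923j
  m=-1: Y*=-0.31441 - 0.20286j  Y=-0.26221 - 0.06514j  product 0.06923 + 0.07367j
  m=+0: Y*=0.07934 + 0.00000j  Y=0.18479 + 0.00000j  product 0.01466 + 0.00000j
  m=+1: Y*=0.31441 - 0.20286j  Y=0.26221 - 0.06514j  product 0.06923 - 0.07367j
  m=+2: Y*=-0.14197 + 0.31387j  Y=-0.15225 + 0.08061j  product -0.00369 - 0.05923j
  m=+3: Y*=-0.01908 - 0.12780j  Y=-0.29680 + 0.26586j  product 0.03964 + 0.03286j
Total Σ_m = 0.22502 + 0.00000j. Multiply by 1.795196: 0.40396 + 0.00000j. P_3(cos γ) = 0.403957

0.403957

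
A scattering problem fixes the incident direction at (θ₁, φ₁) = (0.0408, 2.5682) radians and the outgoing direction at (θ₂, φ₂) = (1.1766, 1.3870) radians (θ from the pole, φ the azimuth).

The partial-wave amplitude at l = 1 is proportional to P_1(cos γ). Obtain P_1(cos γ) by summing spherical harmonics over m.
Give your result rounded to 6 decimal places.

Summing Y*_{l m}(θ₁,φ₁)·Y_{l m}(θ₂,φ₂) over m ∈ [−1, 1]; prefactor 4π/(2·1+1) = 4.188790:
  m=-1: -0.011838+0.007645i × +0.058301-0.313624i = +0.001707+0.004159i  (running Σ = +0.001707+0.004159i)
  m=0: +0.488196-0.000000i × +0.187656+0.000000i = +0.091613+0.000000i  (running Σ = +0.093320+0.004159i)
  m=1: +0.011838+0.007645i × -0.058301-0.313624i = +0.001707-0.004159i  (running Σ = +0.095028+0.000000i)
Total Σ_m = +0.095028+0.000000i. Multiply by 4.188790: +0.398051+0.000000i. P_1(cos γ) = 0.398051

0.398051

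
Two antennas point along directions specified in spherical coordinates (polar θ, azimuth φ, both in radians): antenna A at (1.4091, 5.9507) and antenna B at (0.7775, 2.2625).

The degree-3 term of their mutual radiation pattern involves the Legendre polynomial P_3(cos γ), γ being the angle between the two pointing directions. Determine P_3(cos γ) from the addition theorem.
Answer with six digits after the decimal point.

0.444226

Expand P_3 via completeness: Σ_{m} conj(Y_{3,m}) at Ω₁ times Y_{3,m} at Ω₂ —
  m=-3: Y*=0.21758 - 0.33697j  Y=0.12610 - 0.06960j  product 0.00398 - 0.05763j
  m=-2: Y*=0.12612 - 0.09889j  Y=-0.06677 + 0.35214j  product 0.02640 + 0.05102j
  m=-1: Y*=-0.26242 + 0.09062j  Y=-0.22262 - 0.26880j  product 0.08278 + 0.05037j
  m=+0: Y*=-0.17245 + 0.00000j  Y=-0.12247 + 0.00000j  product 0.02112 + 0.00000j
  m=+1: Y*=0.26242 + 0.09062j  Y=0.22262 - 0.26880j  product 0.08278 - 0.05037j
  m=+2: Y*=0.12612 + 0.09889j  Y=-0.06677 - 0.35214j  product 0.02640 - 0.05102j
  m=+3: Y*=-0.21758 - 0.33697j  Y=-0.12610 - 0.06960j  product 0.00398 + 0.05763j
Total Σ_m = 0.24745 + 0.00000j. Multiply by 1.795196: 0.44423 + 0.00000j. P_3(cos γ) = 0.444226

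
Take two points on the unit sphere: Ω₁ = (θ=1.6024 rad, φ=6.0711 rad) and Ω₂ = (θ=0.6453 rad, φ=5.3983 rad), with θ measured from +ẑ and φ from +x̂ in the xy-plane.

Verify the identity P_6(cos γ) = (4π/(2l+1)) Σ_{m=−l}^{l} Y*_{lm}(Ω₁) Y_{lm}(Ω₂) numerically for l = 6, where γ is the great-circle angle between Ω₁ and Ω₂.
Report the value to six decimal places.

0.327083

Summing Y*_{l m}(θ₁,φ₁)·Y_{l m}(θ₂,φ₂) over m ∈ [−6, 6]; prefactor 4π/(2·6+1) = 0.966644:
  [-6]  conj(Y_{6,-6})(Ω₁) = 0.14154 - 0.46037j ; Y_{6,-6}(Ω₂) = 0.01285 - 0.01891j ; Δ = -0.00689 - 0.00859j
  [-5]  conj(Y_{6,-5})(Ω₁) = -0.02577 + 0.04602j ; Y_{6,-5}(Ω₂) = -0.02988 - 0.10088j ; Δ = 0.00541 + 0.00122j
  [-4]  conj(Y_{6,-4})(Ω₁) = -0.23286 + 0.26418j ; Y_{6,-4}(Ω₂) = -0.25912 - 0.10893j ; Δ = 0.08911 - 0.04309j
  [-3]  conj(Y_{6,-3})(Ω₁) = 0.04941 - 0.03650j ; Y_{6,-3}(Ω₂) = -0.40234 + 0.21302j ; Δ = -0.01210 + 0.02521j
  [-2]  conj(Y_{6,-2})(Ω₁) = 0.29122 - 0.13151j ; Y_{6,-2}(Ω₂) = -0.06881 + 0.34127j ; Δ = 0.02484 + 0.10843j
  [-1]  conj(Y_{6,-1})(Ω₁) = -0.06322 + 0.01361j ; Y_{6,-1}(Ω₂) = -0.08830 - 0.10788j ; Δ = 0.00705 + 0.00562j
  [+0]  conj(Y_{6,0})(Ω₁) = -0.31120 + 0.00000j ; Y_{6,0}(Ω₂) = -0.39690 + 0.00000j ; Δ = 0.12352 + 0.00000j
  [+1]  conj(Y_{6,1})(Ω₁) = 0.06322 + 0.01361j ; Y_{6,1}(Ω₂) = 0.08830 - 0.10788j ; Δ = 0.00705 - 0.00562j
  [+2]  conj(Y_{6,2})(Ω₁) = 0.29122 + 0.13151j ; Y_{6,2}(Ω₂) = -0.06881 - 0.34127j ; Δ = 0.02484 - 0.10843j
  [+3]  conj(Y_{6,3})(Ω₁) = -0.04941 - 0.03650j ; Y_{6,3}(Ω₂) = 0.40234 + 0.21302j ; Δ = -0.01210 - 0.02521j
  [+4]  conj(Y_{6,4})(Ω₁) = -0.23286 - 0.26418j ; Y_{6,4}(Ω₂) = -0.25912 + 0.10893j ; Δ = 0.08911 + 0.04309j
  [+5]  conj(Y_{6,5})(Ω₁) = 0.02577 + 0.04602j ; Y_{6,5}(Ω₂) = 0.02988 - 0.10088j ; Δ = 0.00541 - 0.00122j
  [+6]  conj(Y_{6,6})(Ω₁) = 0.14154 + 0.46037j ; Y_{6,6}(Ω₂) = 0.01285 + 0.01891j ; Δ = -0.00689 + 0.00859j
Accumulated sum 0.33837 - 0.00000j; after 4π/(2l+1) scaling, 0.32708 - 0.00000j ⇒ P_6 = 0.327083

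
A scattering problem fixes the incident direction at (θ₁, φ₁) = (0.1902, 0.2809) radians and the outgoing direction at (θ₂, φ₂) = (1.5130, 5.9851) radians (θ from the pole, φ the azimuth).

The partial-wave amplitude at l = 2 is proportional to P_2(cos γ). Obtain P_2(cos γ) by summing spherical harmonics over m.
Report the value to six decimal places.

Summing Y*_{l m}(θ₁,φ₁)·Y_{l m}(θ₂,φ₂) over m ∈ [−2, 2]; prefactor 4π/(2·2+1) = 2.513274:
  m=-2: Y*=+0.011684+0.007355i  Y=+0.318572+0.216161i  product +0.002132+0.004869i
  m=-1: Y*=+0.137799+0.039759i  Y=+0.042586+0.013084i  product +0.005348+0.003496i
  m=+0: Y*=+0.596965-0.000000i  Y=-0.312234+0.000000i  product -0.186393+0.000000i
  m=+1: Y*=-0.137799+0.039759i  Y=-0.042586+0.013084i  product +0.005348-0.003496i
  m=+2: Y*=+0.011684-0.007355i  Y=+0.318572-0.216161i  product +0.002132-0.004869i
Σ over m = -0.171432+0.000000i; ×(4π/5) → -0.430855+0.000000i. Real part: -0.430855

-0.430855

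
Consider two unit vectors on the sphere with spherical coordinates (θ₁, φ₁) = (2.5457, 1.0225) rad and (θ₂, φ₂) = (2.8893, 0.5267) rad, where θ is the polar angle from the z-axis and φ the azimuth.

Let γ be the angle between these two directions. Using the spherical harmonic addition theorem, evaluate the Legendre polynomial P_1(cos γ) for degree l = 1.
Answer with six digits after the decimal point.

Term-by-term m-sum for l=1 (normalisation 4π/3 = 4.188790):
  [-1]  conj(Y_{1,-1})(Ω₁) = (0.101071, 0.165484) ; Y_{1,-1}(Ω₂) = (0.074555, -0.043353) ; Δ = (0.014710, 0.007956)
  [+0]  conj(Y_{1,0})(Ω₁) = (-0.404391, -0.000000) ; Y_{1,0}(Ω₂) = (-0.473135, 0.000000) ; Δ = (0.191331, 0.000000)
  [+1]  conj(Y_{1,1})(Ω₁) = (-0.101071, 0.165484) ; Y_{1,1}(Ω₂) = (-0.074555, -0.043353) ; Δ = (0.014710, -0.007956)
Σ over m = (0.220751, 0.000000); ×(4π/3) → (0.924678, 0.000000). Real part: 0.924678

0.924678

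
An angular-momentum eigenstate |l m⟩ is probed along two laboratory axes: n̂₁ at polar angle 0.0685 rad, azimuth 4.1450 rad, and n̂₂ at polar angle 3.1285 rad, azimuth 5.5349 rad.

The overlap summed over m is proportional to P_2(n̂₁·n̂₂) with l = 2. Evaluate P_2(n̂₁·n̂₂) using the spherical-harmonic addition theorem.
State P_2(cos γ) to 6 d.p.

0.992234

Term-by-term m-sum for l=2 (normalisation 4π/5 = 2.513274):
  [-2]  conj(Y_{2,-2})(Ω₁) = (-0.000764, 0.001640) ; Y_{2,-2}(Ω₂) = (0.000005, 0.000066) ; Δ = (-0.000000, -0.000000)
  [-1]  conj(Y_{2,-1})(Ω₁) = (-0.028352, -0.044488) ; Y_{2,-1}(Ω₂) = (-0.007412, -0.006881) ; Δ = (-0.000096, 0.000525)
  [+0]  conj(Y_{2,0})(Ω₁) = (0.626350, -0.000000) ; Y_{2,0}(Ω₂) = (0.630621, 0.000000) ; Δ = (0.394990, 0.000000)
  [+1]  conj(Y_{2,1})(Ω₁) = (0.028352, -0.044488) ; Y_{2,1}(Ω₂) = (0.007412, -0.006881) ; Δ = (-0.000096, -0.000525)
  [+2]  conj(Y_{2,2})(Ω₁) = (-0.000764, -0.001640) ; Y_{2,2}(Ω₂) = (0.000005, -0.000066) ; Δ = (-0.000000, 0.000000)
Σ over m = (0.394797, -0.000000); ×(4π/5) → (0.992234, -0.000000). Real part: 0.992234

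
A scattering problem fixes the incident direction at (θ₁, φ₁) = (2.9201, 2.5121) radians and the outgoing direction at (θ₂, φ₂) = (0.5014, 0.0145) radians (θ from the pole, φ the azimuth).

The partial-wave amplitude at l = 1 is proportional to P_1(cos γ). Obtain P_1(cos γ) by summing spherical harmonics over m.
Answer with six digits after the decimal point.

Term-by-term m-sum for l=1 (normalisation 4π/3 = 4.188790):
  m=-1: Y*=-0.061352+0.044685i  Y=+0.166046-0.002408i  product -0.010080+0.007567i
  m=+0: Y*=-0.476666-0.000000i  Y=+0.428461+0.000000i  product -0.204233-0.000000i
  m=+1: Y*=+0.061352+0.044685i  Y=-0.166046-0.002408i  product -0.010080-0.007567i
Accumulated sum -0.224392+0.000000i; after 4π/(2l+1) scaling, -0.939931+0.000000i ⇒ P_1 = -0.939931

-0.939931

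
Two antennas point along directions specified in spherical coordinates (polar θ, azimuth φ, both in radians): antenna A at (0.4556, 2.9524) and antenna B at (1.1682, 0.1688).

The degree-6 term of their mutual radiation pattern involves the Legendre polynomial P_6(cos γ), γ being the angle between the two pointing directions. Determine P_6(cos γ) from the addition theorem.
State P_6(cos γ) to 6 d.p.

-0.307615

Summing Y*_{l m}(θ₁,φ₁)·Y_{l m}(θ₂,φ₂) over m ∈ [−6, 6]; prefactor 4π/(2·6+1) = 0.966644:
  m=-6: (0.001479, -0.003178) × (0.155145, -0.248566) = (-0.000560, -0.000861)  (running Σ = (-0.000560, -0.000861))
  m=-5: (-0.014497, 0.020101) × (0.287222, -0.323025) = (0.002329, 0.010456)  (running Σ = (0.001769, 0.009596))
  m=-4: (0.076521, -0.072261) × (0.137423, -0.110042) = (0.002564, -0.018351)  (running Σ = (0.004333, -0.008755))
  m=-3: (-0.246648, 0.157252) × (-0.227940, 0.126425) = (0.036340, -0.067027)  (running Σ = (0.040673, -0.075782))
  m=-2: (0.465477, -0.185047) × (-0.256376, 0.089998) = (-0.102684, 0.089334)  (running Σ = (-0.062010, 0.013552))
  m=-1: (-0.362476, 0.069408) × (0.171621, -0.029248) = (-0.060178, 0.022514)  (running Σ = (-0.122189, 0.036065))
  m=0: (-0.256391, -0.000000) × (0.288046, 0.000000) = (-0.073852, -0.000000)  (running Σ = (-0.196041, 0.036065))
  m=1: (0.362476, 0.069408) × (-0.171621, -0.029248) = (-0.060178, -0.022514)  (running Σ = (-0.256219, 0.013552))
  m=2: (0.465477, 0.185047) × (-0.256376, -0.089998) = (-0.102684, -0.089334)  (running Σ = (-0.358903, -0.075782))
  m=3: (0.246648, 0.157252) × (0.227940, 0.126425) = (0.036340, 0.067027)  (running Σ = (-0.322563, -0.008755))
  m=4: (0.076521, 0.072261) × (0.137423, 0.110042) = (0.002564, 0.018351)  (running Σ = (-0.319999, 0.009596))
  m=5: (0.014497, 0.020101) × (-0.287222, -0.323025) = (0.002329, -0.010456)  (running Σ = (-0.317669, -0.000861))
  m=6: (0.001479, 0.003178) × (0.155145, 0.248566) = (-0.000560, 0.000861)  (running Σ = (-0.318230, 0.000000))
Σ over m = (-0.318230, 0.000000); ×(4π/13) → (-0.307615, 0.000000). Real part: -0.307615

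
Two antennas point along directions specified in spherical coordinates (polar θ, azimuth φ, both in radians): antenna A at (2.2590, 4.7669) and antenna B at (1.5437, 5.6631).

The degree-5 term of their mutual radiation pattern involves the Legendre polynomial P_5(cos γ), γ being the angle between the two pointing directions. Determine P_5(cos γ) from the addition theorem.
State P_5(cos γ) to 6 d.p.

Summing Y*_{l m}(θ₁,φ₁)·Y_{l m}(θ₂,φ₂) over m ∈ [−5, 5]; prefactor 4π/(2·5+1) = 1.142397:
  term(m=-5) = (-0.013556, 0.057535)   from Y*(Ω₁)=(0.034347, -0.122881), Y(Ω₂)=(-0.462888, 0.019066)
  term(m=-4) = (0.011901, -0.005650)   from Y*(Ω₁)=(-0.323932, -0.071773), Y(Ω₂)=(-0.031337, 0.024384)
  term(m=-3) = (0.129440, 0.063005)   from Y*(Ω₁)=(-0.068275, 0.413769), Y(Ω₂)=(0.097984, -0.328999)
  term(m=-2) = (-0.001359, -0.006030)   from Y*(Ω₁)=(0.134217, 0.014691), Y(Ω₂)=(-0.014862, -0.043302)
  term(m=-1) = (-0.060231, 0.075311)   from Y*(Ω₁)=(-0.016581, 0.303874), Y(Ω₂)=(0.257884, 0.184139)
  term(m=+0) = (0.010507, 0.000000)   from Y*(Ω₁)=(0.221820, -0.000000), Y(Ω₂)=(0.047365, 0.000000)
  term(m=+1) = (-0.060231, -0.075311)   from Y*(Ω₁)=(0.016581, 0.303874), Y(Ω₂)=(-0.257884, 0.184139)
  term(m=+2) = (-0.001359, 0.006030)   from Y*(Ω₁)=(0.134217, -0.014691), Y(Ω₂)=(-0.014862, 0.043302)
  term(m=+3) = (0.129440, -0.063005)   from Y*(Ω₁)=(0.068275, 0.413769), Y(Ω₂)=(-0.097984, -0.328999)
  term(m=+4) = (0.011901, 0.005650)   from Y*(Ω₁)=(-0.323932, 0.071773), Y(Ω₂)=(-0.031337, -0.024384)
  term(m=+5) = (-0.013556, -0.057535)   from Y*(Ω₁)=(-0.034347, -0.122881), Y(Ω₂)=(0.462888, 0.019066)
Σ over m = (0.142898, -0.000000); ×(4π/11) → (0.163246, -0.000000). Real part: 0.163246

0.163246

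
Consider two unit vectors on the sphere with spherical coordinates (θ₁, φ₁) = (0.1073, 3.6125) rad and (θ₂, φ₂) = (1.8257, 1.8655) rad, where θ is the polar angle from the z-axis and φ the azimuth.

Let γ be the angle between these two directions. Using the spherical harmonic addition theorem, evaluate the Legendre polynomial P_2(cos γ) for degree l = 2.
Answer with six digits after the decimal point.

Summing Y*_{l m}(θ₁,φ₁)·Y_{l m}(θ₂,φ₂) over m ∈ [−2, 2]; prefactor 4π/(2·2+1) = 2.513274:
  term(m=-2) = -0.001504-0.000553i   from Y*(Ω₁)=+0.002606+0.003582i, Y(Ω₂)=-0.300683+0.201066i
  term(m=-1) = +0.002718-0.015266i   from Y*(Ω₁)=-0.073306-0.037321i, Y(Ω₂)=+0.054753+0.180379i
  term(m=+0) = -0.158227+0.000000i   from Y*(Ω₁)=+0.619931-0.000000i, Y(Ω₂)=-0.255233+0.000000i
  term(m=+1) = +0.002718+0.015266i   from Y*(Ω₁)=+0.073306-0.037321i, Y(Ω₂)=-0.054753+0.180379i
  term(m=+2) = -0.001504+0.000553i   from Y*(Ω₁)=+0.002606-0.003582i, Y(Ω₂)=-0.300683-0.201066i
Accumulated sum -0.155799+0.000000i; after 4π/(2l+1) scaling, -0.391565+0.000000i ⇒ P_2 = -0.391565

-0.391565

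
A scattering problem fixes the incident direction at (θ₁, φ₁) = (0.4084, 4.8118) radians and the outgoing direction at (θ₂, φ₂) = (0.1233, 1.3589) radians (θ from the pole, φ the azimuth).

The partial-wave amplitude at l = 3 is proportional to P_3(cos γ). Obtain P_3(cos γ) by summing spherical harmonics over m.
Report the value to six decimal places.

0.317637

Term-by-term m-sum for l=3 (normalisation 4π/7 = 1.795196):
  term(m=-3) = -0.000012-0.000016i   from Y*(Ω₁)=-0.007679+0.024980i, Y(Ω₂)=-0.000461+0.000625i
  term(m=-2) = +0.001844+0.001323i   from Y*(Ω₁)=-0.145018-0.029219i, Y(Ω₂)=-0.013984-0.006309i
  term(m=-1) = -0.061202-0.019693i   from Y*(Ω₁)=+0.040907-0.410142i, Y(Ω₂)=+0.032805-0.152494i
  term(m=+0) = +0.295679+0.000000i   from Y*(Ω₁)=+0.414885-0.000000i, Y(Ω₂)=+0.712677+0.000000i
  term(m=+1) = -0.061202+0.019693i   from Y*(Ω₁)=-0.040907-0.410142i, Y(Ω₂)=-0.032805-0.152494i
  term(m=+2) = +0.001844-0.001323i   from Y*(Ω₁)=-0.145018+0.029219i, Y(Ω₂)=-0.013984+0.006309i
  term(m=+3) = -0.000012+0.000016i   from Y*(Ω₁)=+0.007679+0.024980i, Y(Ω₂)=+0.000461+0.000625i
Total Σ_m = +0.176938-0.000000i. Multiply by 1.795196: +0.317637-0.000000i. P_3(cos γ) = 0.317637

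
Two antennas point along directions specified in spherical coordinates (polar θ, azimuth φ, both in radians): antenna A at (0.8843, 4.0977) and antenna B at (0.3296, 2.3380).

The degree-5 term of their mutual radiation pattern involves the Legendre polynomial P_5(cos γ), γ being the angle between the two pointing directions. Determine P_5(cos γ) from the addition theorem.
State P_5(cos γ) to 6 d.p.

Expand P_5 via completeness: Σ_{m} conj(Y_{5,m}) at Ω₁ times Y_{5,m} at Ω₂ —
  term(m=-5) = (-0.000172, 0.000124)   from Y*(Ω₁)=(-0.008749, 0.128190), Y(Ω₂)=(0.001055, 0.001267)
  term(m=-4) = (0.003693, 0.003480)   from Y*(Ω₁)=(-0.258306, -0.210097), Y(Ω₂)=(-0.015200, -0.001108)
  term(m=-3) = (0.018608, -0.029243)   from Y*(Ω₁)=(0.403182, -0.113005), Y(Ω₂)=(0.061640, -0.055253)
  term(m=-2) = (-0.034714, -0.013777)   from Y*(Ω₁)=(-0.044159, 0.124275), Y(Ω₂)=(-0.010302, 0.282989)
  term(m=-1) = (0.031550, -0.165023)   from Y*(Ω₁)=(0.176448, 0.249955), Y(Ω₂)=(-0.381165, -0.395294)
  term(m=+0) = (-0.068447, -0.000000)   from Y*(Ω₁)=(-0.218967, -0.000000), Y(Ω₂)=(0.312589, 0.000000)
  term(m=+1) = (0.031550, 0.165023)   from Y*(Ω₁)=(-0.176448, 0.249955), Y(Ω₂)=(0.381165, -0.395294)
  term(m=+2) = (-0.034714, 0.013777)   from Y*(Ω₁)=(-0.044159, -0.124275), Y(Ω₂)=(-0.010302, -0.282989)
  term(m=+3) = (0.018608, 0.029243)   from Y*(Ω₁)=(-0.403182, -0.113005), Y(Ω₂)=(-0.061640, -0.055253)
  term(m=+4) = (0.003693, -0.003480)   from Y*(Ω₁)=(-0.258306, 0.210097), Y(Ω₂)=(-0.015200, 0.001108)
  term(m=+5) = (-0.000172, -0.000124)   from Y*(Ω₁)=(0.008749, 0.128190), Y(Ω₂)=(-0.001055, 0.001267)
Σ over m = (-0.030515, -0.000000); ×(4π/11) → (-0.034860, -0.000000). Real part: -0.034860

-0.034860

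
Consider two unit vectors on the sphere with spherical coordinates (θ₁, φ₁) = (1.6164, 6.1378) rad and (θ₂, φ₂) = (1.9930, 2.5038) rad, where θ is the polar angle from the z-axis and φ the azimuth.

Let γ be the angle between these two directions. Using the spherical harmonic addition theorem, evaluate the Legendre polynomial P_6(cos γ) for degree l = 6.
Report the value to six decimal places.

Summing Y*_{l m}(θ₁,φ₁)·Y_{l m}(θ₂,φ₂) over m ∈ [−6, 6]; prefactor 4π/(2·6+1) = 0.966644:
  term(m=-6) = -0.131278+0.024859i   from Y*(Ω₁)=+0.308718-0.367653i, Y(Ω₂)=-0.215500-0.176115i
  term(m=-5) = +0.025567-0.020656i   from Y*(Ω₁)=-0.056709+0.050437i, Y(Ω₂)=-0.432603-0.020508i
  term(m=-4) = +0.028211-0.066942i   from Y*(Ω₁)=-0.290107+0.190709i, Y(Ω₂)=-0.173817+0.116486i
  term(m=-3) = -0.001924-0.020497i   from Y*(Ω₁)=+0.079881-0.037232i, Y(Ω₂)=+0.078467-0.220014i
  term(m=-2) = -0.051210-0.077153i   from Y*(Ω₁)=+0.299771-0.089707i, Y(Ω₂)=-0.086102-0.283139i
  term(m=-1) = -0.011227-0.006023i   from Y*(Ω₁)=-0.091663+0.013421i, Y(Ω₂)=+0.110486+0.081883i
  term(m=+0) = -0.093612-0.000000i   from Y*(Ω₁)=-0.304061-0.000000i, Y(Ω₂)=+0.307873+0.000000i
  term(m=+1) = -0.011227+0.006023i   from Y*(Ω₁)=+0.091663+0.013421i, Y(Ω₂)=-0.110486+0.081883i
  term(m=+2) = -0.051210+0.077153i   from Y*(Ω₁)=+0.299771+0.089707i, Y(Ω₂)=-0.086102+0.283139i
  term(m=+3) = -0.001924+0.020497i   from Y*(Ω₁)=-0.079881-0.037232i, Y(Ω₂)=-0.078467-0.220014i
  term(m=+4) = +0.028211+0.066942i   from Y*(Ω₁)=-0.290107-0.190709i, Y(Ω₂)=-0.173817-0.116486i
  term(m=+5) = +0.025567+0.020656i   from Y*(Ω₁)=+0.056709+0.050437i, Y(Ω₂)=+0.432603-0.020508i
  term(m=+6) = -0.131278-0.024859i   from Y*(Ω₁)=+0.308718+0.367653i, Y(Ω₂)=-0.215500+0.176115i
Accumulated sum -0.377334-0.000000i; after 4π/(2l+1) scaling, -0.364747-0.000000i ⇒ P_6 = -0.364747

-0.364747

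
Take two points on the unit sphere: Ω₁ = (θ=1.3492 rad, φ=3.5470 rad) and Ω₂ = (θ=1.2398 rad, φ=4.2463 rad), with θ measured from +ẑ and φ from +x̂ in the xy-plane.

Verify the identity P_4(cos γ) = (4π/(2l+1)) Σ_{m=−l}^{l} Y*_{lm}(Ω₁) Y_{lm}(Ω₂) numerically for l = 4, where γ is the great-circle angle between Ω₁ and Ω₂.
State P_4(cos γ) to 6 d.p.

Summing Y*_{l m}(θ₁,φ₁)·Y_{l m}(θ₂,φ₂) over m ∈ [−4, 4]; prefactor 4π/(2·4+1) = 1.396263:
  m=-4: Y*=-0.020366+0.400293i  Y=-0.102432+0.338849i  product -0.133553-0.047904i
  m=-3: Y*=-0.088676-0.239522i  Y=+0.338957-0.059067i  product -0.044205-0.075950i
  m=-2: Y*=-0.145160-0.152733i  Y=+0.046493+0.062625i  product +0.002816-0.016192i
  m=-1: Y*=+0.248122+0.106489i  Y=+0.147719-0.293644i  product +0.067922-0.057129i
  m=+0: Y*=+0.172693-0.000000i  Y=+0.023479+0.000000i  product +0.004055+0.000000i
  m=+1: Y*=-0.248122+0.106489i  Y=-0.147719-0.293644i  product +0.067922+0.057129i
  m=+2: Y*=-0.145160+0.152733i  Y=+0.046493-0.062625i  product +0.002816+0.016192i
  m=+3: Y*=+0.088676-0.239522i  Y=-0.338957-0.059067i  product -0.044205+0.075950i
  m=+4: Y*=-0.020366-0.400293i  Y=-0.102432-0.338849i  product -0.133553+0.047904i
Σ over m = -0.209985+0.000000i; ×(4π/9) → -0.293194+0.000000i. Real part: -0.293194

-0.293194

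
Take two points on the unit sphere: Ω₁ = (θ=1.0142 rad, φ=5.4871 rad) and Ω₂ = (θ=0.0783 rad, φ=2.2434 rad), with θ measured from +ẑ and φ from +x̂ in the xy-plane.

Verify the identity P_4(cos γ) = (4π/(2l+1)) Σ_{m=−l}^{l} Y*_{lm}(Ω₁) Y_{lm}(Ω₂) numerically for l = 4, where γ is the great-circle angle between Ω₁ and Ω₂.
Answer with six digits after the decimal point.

Addition theorem: P_4(cos γ) = (4π/9) Σ_m Y*_{lm}(Ω₁) Y_{lm}(Ω₂), m = −4…4:
  m=-4: -0.229773+0.009828i × -0.000015-0.000007i = +0.000003+0.000002i  (running Σ = +0.000003+0.000002i)
  m=-3: -0.295226-0.276877i × +0.000539-0.000258i = -0.000230-0.000073i  (running Σ = -0.000227-0.000071i)
  m=-2: -0.004916-0.229940i × -0.002727+0.011884i = +0.002746+0.000569i  (running Σ = +0.002519+0.000497i)
  m=-1: -0.155313+0.158669i × -0.090953-0.114191i = +0.032245+0.003304i  (running Σ = +0.034764+0.003801i)
  m=0: -0.279973-0.000000i × +0.820534+0.000000i = -0.229728-0.000000i  (running Σ = -0.194964+0.003801i)
  m=1: +0.155313+0.158669i × +0.090953-0.114191i = +0.032245-0.003304i  (running Σ = -0.162719+0.000497i)
  m=2: -0.004916+0.229940i × -0.002727-0.011884i = +0.002746-0.000569i  (running Σ = -0.159973-0.000071i)
  m=3: +0.295226-0.276877i × -0.000539-0.000258i = -0.000230+0.000073i  (running Σ = -0.160204+0.000002i)
  m=4: -0.229773-0.009828i × -0.000015+0.000007i = +0.000003-0.000002i  (running Σ = -0.160200+0.000000i)
Σ over m = -0.160200+0.000000i; ×(4π/9) → -0.223682+0.000000i. Real part: -0.223682

-0.223682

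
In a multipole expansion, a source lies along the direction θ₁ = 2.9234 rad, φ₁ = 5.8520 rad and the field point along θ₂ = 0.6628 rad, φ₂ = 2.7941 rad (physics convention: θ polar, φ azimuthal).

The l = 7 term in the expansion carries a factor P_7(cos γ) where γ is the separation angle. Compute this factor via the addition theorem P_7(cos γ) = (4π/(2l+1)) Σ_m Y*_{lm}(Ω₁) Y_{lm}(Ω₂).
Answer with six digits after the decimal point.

0.359787

Addition theorem: P_7(cos γ) = (4π/15) Σ_m Y*_{lm}(Ω₁) Y_{lm}(Ω₂), m = −7…7:
  m=-7: -0.00001 - 0.00000j × 0.01267 - 0.01088j = -0.00000 + 0.00000j  (running Σ = -0.00000 + 0.00000j)
  m=-6: 0.00016 + 0.00010j × -0.03937 + 0.06970j = -0.00001 + 0.00001j  (running Σ = -0.00001 + 0.00001j)
  m=-5: -0.00110 - 0.00166j × 0.03801 - 0.22592j = -0.00042 + 0.00018j  (running Σ = -0.00043 + 0.00019j)
  m=-4: 0.00227 + 0.01460j × 0.07573 + 0.41424j = -0.00588 + 0.00204j  (running Σ = -0.00630 + 0.00224j)
  m=-3: 0.02150 - 0.07556j × -0.22351 - 0.38294j = -0.03374 + 0.00865j  (running Σ = -0.04004 + 0.01089j)
  m=-2: -0.18659 + 0.21777j × 0.06678 + 0.05568j = -0.02459 + 0.00415j  (running Σ = -0.06463 + 0.01504j)
  m=-1: 0.57093 - 0.26266j × 0.34415 + 0.12465j = 0.22922 - 0.01923j  (running Σ = 0.16459 - 0.00419j)
  m=0: -0.47592 + 0.00000j × -0.21070 + 0.00000j = 0.10027 + 0.00000j  (running Σ = 0.26487 - 0.00419j)
  m=1: -0.57093 - 0.26266j × -0.34415 + 0.12465j = 0.22922 + 0.01923j  (running Σ = 0.49409 + 0.01504j)
  m=2: -0.18659 - 0.21777j × 0.06678 - 0.05568j = -0.02459 - 0.00415j  (running Σ = 0.46951 + 0.01089j)
  m=3: -0.02150 - 0.07556j × 0.22351 - 0.38294j = -0.03374 - 0.00865j  (running Σ = 0.43577 + 0.00224j)
  m=4: 0.00227 - 0.01460j × 0.07573 - 0.41424j = -0.00588 - 0.00204j  (running Σ = 0.42989 + 0.00019j)
  m=5: 0.00110 - 0.00166j × -0.03801 - 0.22592j = -0.00042 - 0.00018j  (running Σ = 0.42948 + 0.00001j)
  m=6: 0.00016 - 0.00010j × -0.03937 - 0.06970j = -0.00001 - 0.00001j  (running Σ = 0.42946 + 0.00000j)
  m=7: 0.00001 - 0.00000j × -0.01267 - 0.01088j = -0.00000 - 0.00000j  (running Σ = 0.42946 + 0.00000j)
Total Σ_m = 0.42946 + 0.00000j. Multiply by 0.837758: 0.35979 + 0.00000j. P_7(cos γ) = 0.359787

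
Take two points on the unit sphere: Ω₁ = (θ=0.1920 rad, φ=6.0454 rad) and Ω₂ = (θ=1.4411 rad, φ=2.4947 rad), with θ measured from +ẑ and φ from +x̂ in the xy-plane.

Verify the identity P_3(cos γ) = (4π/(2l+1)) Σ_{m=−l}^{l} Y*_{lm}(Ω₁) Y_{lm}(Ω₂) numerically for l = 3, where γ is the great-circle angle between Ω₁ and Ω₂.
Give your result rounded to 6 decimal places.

Summing Y*_{l m}(θ₁,φ₁)·Y_{l m}(θ₂,φ₂) over m ∈ [−3, 3]; prefactor 4π/(2·3+1) = 1.795196:
  [-3]  conj(Y_{3,-3})(Ω₁) = 0.00219 - 0.00190j ; Y_{3,-3}(Ω₂) = 0.14706 - 0.37929j ; Δ = -0.00040 - 0.00111j
  [-2]  conj(Y_{3,-2})(Ω₁) = 0.03248 - 0.01673j ; Y_{3,-2}(Ω₂) = 0.03554 + 0.12501j ; Δ = 0.00325 + 0.00347j
  [-1]  conj(Y_{3,-1})(Ω₁) = 0.22883 - 0.05546j ; Y_{3,-1}(Ω₂) = 0.23433 + 0.17699j ; Δ = 0.06344 + 0.02750j
  [+0]  conj(Y_{3,0})(Ω₁) = 0.66594 + 0.00000j ; Y_{3,0}(Ω₂) = -0.14076 + 0.00000j ; Δ = -0.09374 + 0.00000j
  [+1]  conj(Y_{3,1})(Ω₁) = -0.22883 - 0.05546j ; Y_{3,1}(Ω₂) = -0.23433 + 0.17699j ; Δ = 0.06344 - 0.02750j
  [+2]  conj(Y_{3,2})(Ω₁) = 0.03248 + 0.01673j ; Y_{3,2}(Ω₂) = 0.03554 - 0.12501j ; Δ = 0.00325 - 0.00347j
  [+3]  conj(Y_{3,3})(Ω₁) = -0.00219 - 0.00190j ; Y_{3,3}(Ω₂) = -0.14706 - 0.37929j ; Δ = -0.00040 + 0.00111j
Accumulated sum 0.03884 + 0.00000j; after 4π/(2l+1) scaling, 0.06972 + 0.00000j ⇒ P_3 = 0.069719

0.069719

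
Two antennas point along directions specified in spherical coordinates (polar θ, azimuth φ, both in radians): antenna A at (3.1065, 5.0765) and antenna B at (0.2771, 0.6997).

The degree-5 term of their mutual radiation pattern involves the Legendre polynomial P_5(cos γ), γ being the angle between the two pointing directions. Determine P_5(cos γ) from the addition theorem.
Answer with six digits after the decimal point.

-0.529689

Addition theorem: P_5(cos γ) = (4π/11) Σ_m Y*_{lm}(Ω₁) Y_{lm}(Ω₂), m = −5…5:
  m=-5: Y*=+0.000000+0.000000i  Y=-0.000666+0.000248i  product -0.000000+0.000000i
  m=-4: Y*=-0.000000-0.000002i  Y=-0.007447-0.002658i  product -0.000000+0.000000i
  m=-3: Y*=-0.000106+0.000055i  Y=-0.026157-0.044816i  product +0.000005+0.000003i
  m=-2: Y*=+0.003107+0.002770i  Y=+0.036943-0.213429i  product +0.000706-0.000561i
  m=-1: Y*=+0.031876-0.083643i  Y=+0.403671-0.339800i  product -0.015554-0.044596i
  m=+0: Y*=-0.926981-0.000000i  Y=+0.468164+0.000000i  product -0.433979-0.000000i
  m=+1: Y*=-0.031876-0.083643i  Y=-0.403671-0.339800i  product -0.015554+0.044596i
  m=+2: Y*=+0.003107-0.002770i  Y=+0.036943+0.213429i  product +0.000706+0.000561i
  m=+3: Y*=+0.000106+0.000055i  Y=+0.026157-0.044816i  product +0.000005-0.000003i
  m=+4: Y*=-0.000000+0.000002i  Y=-0.007447+0.002658i  product -0.000000-0.000000i
  m=+5: Y*=-0.000000+0.000000i  Y=+0.000666+0.000248i  product -0.000000-0.000000i
Σ over m = -0.463665+0.000000i; ×(4π/11) → -0.529689+0.000000i. Real part: -0.529689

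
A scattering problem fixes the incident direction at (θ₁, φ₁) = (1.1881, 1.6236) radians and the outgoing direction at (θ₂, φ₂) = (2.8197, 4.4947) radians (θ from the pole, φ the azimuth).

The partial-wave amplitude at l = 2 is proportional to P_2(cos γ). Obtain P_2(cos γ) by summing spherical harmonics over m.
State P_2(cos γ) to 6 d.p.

Addition theorem: P_2(cos γ) = (4π/5) Σ_m Y*_{lm}(Ω₁) Y_{lm}(Ω₂), m = −2…2:
  m=-2: -0.330558-0.035040i × -0.035054-0.016305i = +0.011016+0.006618i  (running Σ = +0.011016+0.006618i)
  m=-1: -0.014125+0.267246i × +0.050074-0.226380i = +0.059792+0.016580i  (running Σ = +0.070808+0.023198i)
  m=0: -0.183452-0.000000i × +0.536085+0.000000i = -0.098346-0.000000i  (running Σ = -0.027538+0.023198i)
  m=1: +0.014125+0.267246i × -0.050074-0.226380i = +0.059792-0.016580i  (running Σ = +0.032254+0.006618i)
  m=2: -0.330558+0.035040i × -0.035054+0.016305i = +0.011016-0.006618i  (running Σ = +0.043270-0.000000i)
Σ over m = +0.043270-0.000000i; ×(4π/5) → +0.108749-0.000000i. Real part: 0.108749

0.108749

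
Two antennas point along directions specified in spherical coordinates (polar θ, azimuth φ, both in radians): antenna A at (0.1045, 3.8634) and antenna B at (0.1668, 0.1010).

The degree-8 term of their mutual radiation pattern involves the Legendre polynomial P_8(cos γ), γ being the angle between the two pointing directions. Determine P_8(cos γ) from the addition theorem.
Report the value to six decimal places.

Expand P_8 via completeness: Σ_{m} conj(Y_{8,m}) at Ω₁ times Y_{8,m} at Ω₂ —
  m=-8: Y*=0.00000 - 0.00000j  Y=0.00000 - 0.00000j  product 0.00000 - 0.00000j
  m=-7: Y*=-0.00000 + 0.00000j  Y=0.00001 - 0.00000j  product 0.00000 + 0.00000j
  m=-6: Y*=-0.00000 - 0.00001j  Y=0.00009 - 0.00006j  product -0.00000 - 0.00000j
  m=-5: Y*=0.00011 + 0.00005j  Y=0.00103 - 0.00057j  product 0.00000 - 0.00000j
  m=-4: Y*=-0.00151 + 0.00039j  Y=0.00879 - 0.00376j  product -0.00001 + 0.00001j
  m=-3: Y*=0.00853 - 0.01261j  Y=0.05492 - 0.01717j  product 0.00025 - 0.00084j
  m=-2: Y*=0.01341 + 0.10485j  Y=0.23834 - 0.04881j  product 0.00831 + 0.02433j
  m=-1: Y*=-0.35057 - 0.30860j  Y=0.63173 - 0.06402j  product -0.24123 - 0.17251j
  m=+0: Y*=0.94538 + 0.00000j  Y=0.64905 + 0.00000j  product 0.61359 + 0.00000j
  m=+1: Y*=0.35057 - 0.30860j  Y=-0.63173 - 0.06402j  product -0.24123 + 0.17251j
  m=+2: Y*=0.01341 - 0.10485j  Y=0.23834 + 0.04881j  product 0.00831 - 0.02433j
  m=+3: Y*=-0.00853 - 0.01261j  Y=-0.05492 - 0.01717j  product 0.00025 + 0.00084j
  m=+4: Y*=-0.00151 - 0.00039j  Y=0.00879 + 0.00376j  product -0.00001 - 0.00001j
  m=+5: Y*=-0.00011 + 0.00005j  Y=-0.00103 - 0.00057j  product 0.00000 + 0.00000j
  m=+6: Y*=-0.00000 + 0.00001j  Y=0.00009 + 0.00006j  product -0.00000 + 0.00000j
  m=+7: Y*=0.00000 + 0.00000j  Y=-0.00001 - 0.00000j  product 0.00000 - 0.00000j
  m=+8: Y*=0.00000 + 0.00000j  Y=0.00000 + 0.00000j  product 0.00000 + 0.00000j
Accumulated sum 0.14825 - 0.00000j; after 4π/(2l+1) scaling, 0.10958 - 0.00000j ⇒ P_8 = 0.109584

0.109584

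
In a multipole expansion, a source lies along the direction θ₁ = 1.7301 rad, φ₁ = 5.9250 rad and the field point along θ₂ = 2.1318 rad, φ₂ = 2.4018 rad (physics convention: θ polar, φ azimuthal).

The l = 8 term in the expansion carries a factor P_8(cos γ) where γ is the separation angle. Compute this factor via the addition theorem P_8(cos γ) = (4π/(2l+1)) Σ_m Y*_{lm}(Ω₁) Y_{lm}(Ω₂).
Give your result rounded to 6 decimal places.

0.313678

Addition theorem: P_8(cos γ) = (4π/17) Σ_m Y*_{lm}(Ω₁) Y_{lm}(Ω₂), m = −8…8:
  m=-8: Y*=-0.447843-0.126895i  Y=+0.127211-0.048587i  product -0.063136+0.005617i
  m=-7: Y*=+0.240956+0.177274i  Y=+0.153831-0.305740i  product +0.091266-0.046399i
  m=-6: Y*=+0.118663+0.181785i  Y=-0.121671-0.433497i  product +0.064366-0.073558i
  m=-5: Y*=-0.069307-0.309744i  Y=-0.199086-0.124089i  product -0.024638+0.070266i
  m=-4: Y*=+0.017117-0.123198i  Y=+0.196909-0.036324i  product -0.001105-0.024881i
  m=-3: Y*=-0.150514+0.277994i  Y=+0.210414-0.277602i  product +0.045501+0.100277i
  m=-2: Y*=-0.061152+0.053243i  Y=+0.002665+0.029141i  product -0.001715-0.001640i
  m=-1: Y*=+0.293312-0.109796i  Y=+0.256317+0.233943i  product +0.100867+0.040476i
  m=+0: Y*=+0.068088-0.000000i  Y=+0.022542+0.000000i  product +0.001535+0.000000i
  m=+1: Y*=-0.293312-0.109796i  Y=-0.256317+0.233943i  product +0.100867-0.040476i
  m=+2: Y*=-0.061152-0.053243i  Y=+0.002665-0.029141i  product -0.001715+0.001640i
  m=+3: Y*=+0.150514+0.277994i  Y=-0.210414-0.277602i  product +0.045501-0.100277i
  m=+4: Y*=+0.017117+0.123198i  Y=+0.196909+0.036324i  product -0.001105+0.024881i
  m=+5: Y*=+0.069307-0.309744i  Y=+0.199086-0.124089i  product -0.024638-0.070266i
  m=+6: Y*=+0.118663-0.181785i  Y=-0.121671+0.433497i  product +0.064366+0.073558i
  m=+7: Y*=-0.240956+0.177274i  Y=-0.153831-0.305740i  product +0.091266+0.046399i
  m=+8: Y*=-0.447843+0.126895i  Y=+0.127211+0.048587i  product -0.063136-0.005617i
Accumulated sum +0.424349-0.000000i; after 4π/(2l+1) scaling, +0.313678-0.000000i ⇒ P_8 = 0.313678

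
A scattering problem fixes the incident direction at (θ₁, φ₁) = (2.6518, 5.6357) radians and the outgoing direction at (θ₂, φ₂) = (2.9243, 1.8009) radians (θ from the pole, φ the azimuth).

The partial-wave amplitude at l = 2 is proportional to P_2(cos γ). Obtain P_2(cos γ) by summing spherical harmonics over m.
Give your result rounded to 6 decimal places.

Addition theorem: P_2(cos γ) = (4π/5) Σ_m Y*_{lm}(Ω₁) Y_{lm}(Ω₂), m = −2…2:
  [-2]  conj(Y_{2,-2})(Ω₁) = (0.023282, -0.082257) ; Y_{2,-2}(Ω₂) = (-0.016085, 0.007974) ; Δ = (0.000281, 0.001509)
  [-1]  conj(Y_{2,-1})(Ω₁) = (-0.255800, 0.193447) ; Y_{2,-1}(Ω₂) = (0.037093, 0.158348) ; Δ = (-0.040120, -0.033330)
  [+0]  conj(Y_{2,0})(Ω₁) = (0.421379, -0.000000) ; Y_{2,0}(Ω₂) = (0.586807, 0.000000) ; Δ = (0.247268, 0.000000)
  [+1]  conj(Y_{2,1})(Ω₁) = (0.255800, 0.193447) ; Y_{2,1}(Ω₂) = (-0.037093, 0.158348) ; Δ = (-0.040120, 0.033330)
  [+2]  conj(Y_{2,2})(Ω₁) = (0.023282, 0.082257) ; Y_{2,2}(Ω₂) = (-0.016085, -0.007974) ; Δ = (0.000281, -0.001509)
Total Σ_m = (0.167590, -0.000000). Multiply by 2.513274: (0.421200, -0.000000). P_2(cos γ) = 0.421200

0.421200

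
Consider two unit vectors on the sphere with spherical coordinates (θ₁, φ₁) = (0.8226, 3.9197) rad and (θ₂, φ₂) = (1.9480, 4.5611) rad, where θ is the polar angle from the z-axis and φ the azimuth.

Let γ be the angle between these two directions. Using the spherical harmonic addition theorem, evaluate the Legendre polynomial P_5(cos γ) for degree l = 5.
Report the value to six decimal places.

0.346041

Term-by-term m-sum for l=5 (normalisation 4π/11 = 1.142397):
  m=-5: (0.071890, 0.066831) × (-0.221254, 0.234452) = (-0.031575, 0.002068)  (running Σ = (-0.031575, 0.002068))
  m=-4: (-0.287997, 0.008401) × (-0.332145, -0.229756) = (0.097587, 0.063379)  (running Σ = (0.066012, 0.065447))
  m=-3: (0.298117, -0.311452) × (0.026930, -0.055204) = (-0.009165, -0.024845)  (running Σ = (0.056848, 0.040602))
  m=-2: (0.003508, 0.240588) × (-0.305420, -0.095341) = (0.021866, -0.073815)  (running Σ = (0.078714, -0.033213))
  m=-1: (0.164042, 0.161668) × (0.023012, -0.150942) = (0.028177, -0.021041)  (running Σ = (0.106891, -0.054254))
  m=0: (-0.310520, -0.000000) × (-0.287018, 0.000000) = (0.089125, 0.000000)  (running Σ = (0.196016, -0.054254))
  m=1: (-0.164042, 0.161668) × (-0.023012, -0.150942) = (0.028177, 0.021041)  (running Σ = (0.224194, -0.033213))
  m=2: (0.003508, -0.240588) × (-0.305420, 0.095341) = (0.021866, 0.073815)  (running Σ = (0.246060, 0.040602))
  m=3: (-0.298117, -0.311452) × (-0.026930, -0.055204) = (-0.009165, 0.024845)  (running Σ = (0.236895, 0.065447))
  m=4: (-0.287997, -0.008401) × (-0.332145, 0.229756) = (0.097587, -0.063379)  (running Σ = (0.334482, 0.002068))
  m=5: (-0.071890, 0.066831) × (0.221254, 0.234452) = (-0.031575, -0.002068)  (running Σ = (0.302908, 0.000000))
Total Σ_m = (0.302908, 0.000000). Multiply by 1.142397: (0.346041, 0.000000). P_5(cos γ) = 0.346041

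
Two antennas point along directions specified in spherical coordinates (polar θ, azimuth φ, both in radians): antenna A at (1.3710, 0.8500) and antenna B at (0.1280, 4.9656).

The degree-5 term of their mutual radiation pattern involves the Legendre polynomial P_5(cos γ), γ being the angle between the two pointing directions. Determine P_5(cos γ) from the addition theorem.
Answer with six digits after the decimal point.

Term-by-term m-sum for l=5 (normalisation 4π/11 = 1.142397):
  [-5]  conj(Y_{5,-5})(Ω₁) = (-0.187253, -0.375688) ; Y_{5,-5}(Ω₂) = (0.000015, 0.000005) ; Δ = (-0.000001, -0.000007)
  [-4]  conj(Y_{5,-4})(Ω₁) = (-0.259876, -0.068690) ; Y_{5,-4}(Ω₂) = (0.000205, -0.000328) ; Δ = (-0.000076, 0.000071)
  [-3]  conj(Y_{5,-3})(Ω₁) = (0.174510, -0.117247) ; Y_{5,-3}(Ω₂) = (-0.003892, -0.004098) ; Δ = (-0.001160, -0.000259)
  [-2]  conj(Y_{5,-2})(Ω₁) = (0.036712, -0.282554) ; Y_{5,-2}(Ω₂) = (-0.046733, 0.025922) ; Δ = (0.005609, 0.014156)
  [-1]  conj(Y_{5,-1})(Ω₁) = (0.099676, 0.113465) ; Y_{5,-1}(Ω₂) = (0.077321, 0.298806) ; Δ = (-0.026197, 0.038557)
  [+0]  conj(Y_{5,0})(Ω₁) = (0.286435, -0.000000) ; Y_{5,0}(Ω₂) = (0.824044, 0.000000) ; Δ = (0.236035, 0.000000)
  [+1]  conj(Y_{5,1})(Ω₁) = (-0.099676, 0.113465) ; Y_{5,1}(Ω₂) = (-0.077321, 0.298806) ; Δ = (-0.026197, -0.038557)
  [+2]  conj(Y_{5,2})(Ω₁) = (0.036712, 0.282554) ; Y_{5,2}(Ω₂) = (-0.046733, -0.025922) ; Δ = (0.005609, -0.014156)
  [+3]  conj(Y_{5,3})(Ω₁) = (-0.174510, -0.117247) ; Y_{5,3}(Ω₂) = (0.003892, -0.004098) ; Δ = (-0.001160, 0.000259)
  [+4]  conj(Y_{5,4})(Ω₁) = (-0.259876, 0.068690) ; Y_{5,4}(Ω₂) = (0.000205, 0.000328) ; Δ = (-0.000076, -0.000071)
  [+5]  conj(Y_{5,5})(Ω₁) = (0.187253, -0.375688) ; Y_{5,5}(Ω₂) = (-0.000015, 0.000005) ; Δ = (-0.000001, 0.000007)
Total Σ_m = (0.192386, 0.000000). Multiply by 1.142397: (0.219781, 0.000000). P_5(cos γ) = 0.219781

0.219781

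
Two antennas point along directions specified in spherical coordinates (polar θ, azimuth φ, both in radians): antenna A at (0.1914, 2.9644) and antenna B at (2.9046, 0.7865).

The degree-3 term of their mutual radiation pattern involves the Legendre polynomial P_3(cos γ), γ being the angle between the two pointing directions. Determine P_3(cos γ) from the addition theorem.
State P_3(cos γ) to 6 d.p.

-0.881712

Summing Y*_{l m}(θ₁,φ₁)·Y_{l m}(θ₂,φ₂) over m ∈ [−3, 3]; prefactor 4π/(2·3+1) = 1.795196:
  term(m=-3) = 0.00002 + 0.00000j   from Y*(Ω₁)=-0.00248 + 0.00146j, Y(Ω₂)=-0.00383 - 0.00381j
  term(m=-2) = 0.00069 + 0.00186j   from Y*(Ω₁)=0.03405 - 0.01260j, Y(Ω₂)=0.00012 + 0.05476j
  term(m=-1) = -0.03785 + 0.05449j   from Y*(Ω₁)=-0.23112 + 0.04139j, Y(Ω₂)=0.19960 - 0.20004j
  term(m=+0) = -0.41686 + 0.00000j   from Y*(Ω₁)=0.66643 + 0.00000j, Y(Ω₂)=-0.62551 + 0.00000j
  term(m=+1) = -0.03785 - 0.05449j   from Y*(Ω₁)=0.23112 + 0.04139j, Y(Ω₂)=-0.19960 - 0.20004j
  term(m=+2) = 0.00069 - 0.00186j   from Y*(Ω₁)=0.03405 + 0.01260j, Y(Ω₂)=0.00012 - 0.05476j
  term(m=+3) = 0.00002 - 0.00000j   from Y*(Ω₁)=0.00248 + 0.00146j, Y(Ω₂)=0.00383 - 0.00381j
Accumulated sum -0.49115 - 0.00000j; after 4π/(2l+1) scaling, -0.88171 - 0.00000j ⇒ P_3 = -0.881712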